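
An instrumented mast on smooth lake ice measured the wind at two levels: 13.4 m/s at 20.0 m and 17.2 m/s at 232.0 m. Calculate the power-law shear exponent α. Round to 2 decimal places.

α ≈ 0.10

Power law: V₂/V₁ = (z₂/z₁)^α ⇒ α = ln(V₂/V₁) / ln(z₂/z₁)
α = ln(17.2/13.4) / ln(232.0/20.0) = ln(1.2836) / ln(11.6000)
  = 0.24965 / 2.45101 = 0.10186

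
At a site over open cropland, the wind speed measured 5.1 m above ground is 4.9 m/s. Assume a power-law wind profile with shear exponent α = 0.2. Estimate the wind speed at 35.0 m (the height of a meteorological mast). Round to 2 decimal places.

7.20 m/s

Power-law profile: V₂ = V₁ · (z₂/z₁)^α
V₂ = 4.9 × (35.0/5.1)^0.2 = 4.9 × (6.8627)^0.2
    = 4.9 × 1.4699 = 7.2027 m/s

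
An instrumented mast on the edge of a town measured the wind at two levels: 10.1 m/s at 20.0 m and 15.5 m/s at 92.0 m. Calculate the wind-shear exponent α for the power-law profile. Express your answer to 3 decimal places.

α ≈ 0.281

Power law: V₂/V₁ = (z₂/z₁)^α ⇒ α = ln(V₂/V₁) / ln(z₂/z₁)
α = ln(15.5/10.1) / ln(92.0/20.0) = ln(1.5347) / ln(4.6000)
  = 0.42830 / 1.52606 = 0.28066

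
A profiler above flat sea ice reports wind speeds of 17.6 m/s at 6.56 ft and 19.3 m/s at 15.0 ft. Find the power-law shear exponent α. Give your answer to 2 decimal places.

α ≈ 0.11

Power law: V₂/V₁ = (z₂/z₁)^α ⇒ α = ln(V₂/V₁) / ln(z₂/z₁)
α = ln(19.3/17.6) / ln(15.0/6.56) = ln(1.0966) / ln(2.2866)
  = 0.09221 / 0.82706 = 0.11149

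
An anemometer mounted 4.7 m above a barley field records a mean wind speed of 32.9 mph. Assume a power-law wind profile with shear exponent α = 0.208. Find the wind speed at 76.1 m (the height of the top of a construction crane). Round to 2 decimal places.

Power-law profile: V₂ = V₁ · (z₂/z₁)^α
V₂ = 32.9 × (76.1/4.7)^0.208 = 32.9 × (16.1915)^0.208
    = 32.9 × 1.7846 = 58.7121 mph

58.71 mph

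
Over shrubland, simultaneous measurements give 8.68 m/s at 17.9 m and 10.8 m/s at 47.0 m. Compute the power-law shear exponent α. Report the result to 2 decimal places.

α ≈ 0.23

Power law: V₂/V₁ = (z₂/z₁)^α ⇒ α = ln(V₂/V₁) / ln(z₂/z₁)
α = ln(10.8/8.68) / ln(47.0/17.9) = ln(1.2442) / ln(2.6257)
  = 0.21852 / 0.96535 = 0.22637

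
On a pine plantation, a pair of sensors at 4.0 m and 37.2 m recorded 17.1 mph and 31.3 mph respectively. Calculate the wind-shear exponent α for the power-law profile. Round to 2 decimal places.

α ≈ 0.27

Power law: V₂/V₁ = (z₂/z₁)^α ⇒ α = ln(V₂/V₁) / ln(z₂/z₁)
α = ln(31.3/17.1) / ln(37.2/4.0) = ln(1.8304) / ln(9.3000)
  = 0.60454 / 2.23001 = 0.27109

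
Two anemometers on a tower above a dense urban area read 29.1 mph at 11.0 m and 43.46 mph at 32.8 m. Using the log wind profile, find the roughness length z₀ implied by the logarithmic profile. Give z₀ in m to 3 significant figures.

z₀ ≈ 1.20 m

Log law: V(z) ∝ ln(z/z₀). With r = V₁/V₂ = 29.1/43.46 = 0.66958,
r · ln(z₂/z₀) = ln(z₁/z₀) ⇒ ln z₀ = (ln z₁ − r·ln z₂)/(1 − r)
ln z₀ = (2.39790 − 0.66958×3.49043) / 0.33042 = 0.1839
z₀ = exp(0.1839) = 1.202 m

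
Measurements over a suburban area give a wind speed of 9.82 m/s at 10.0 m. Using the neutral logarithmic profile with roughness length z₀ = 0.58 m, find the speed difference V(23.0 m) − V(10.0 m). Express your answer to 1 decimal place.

Log law: V₂ = V₁ · ln(z₂/z₀)/ln(z₁/z₀) = 9.82 × 3.6802/2.8473 = 12.6926 m/s
ΔV = 12.6926 − 9.82 = 2.8726 m/s

2.9 m/s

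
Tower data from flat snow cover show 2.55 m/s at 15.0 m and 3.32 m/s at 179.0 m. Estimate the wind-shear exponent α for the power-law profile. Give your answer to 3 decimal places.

Power law: V₂/V₁ = (z₂/z₁)^α ⇒ α = ln(V₂/V₁) / ln(z₂/z₁)
α = ln(3.32/2.55) / ln(179.0/15.0) = ln(1.3020) / ln(11.9333)
  = 0.26387 / 2.47934 = 0.10643

α ≈ 0.106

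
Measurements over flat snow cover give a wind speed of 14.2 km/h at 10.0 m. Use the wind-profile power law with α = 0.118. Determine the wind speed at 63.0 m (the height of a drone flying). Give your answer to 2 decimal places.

17.64 km/h

Power-law profile: V₂ = V₁ · (z₂/z₁)^α
V₂ = 14.2 × (63.0/10.0)^0.118 = 14.2 × (6.3000)^0.118
    = 14.2 × 1.2426 = 17.6445 km/h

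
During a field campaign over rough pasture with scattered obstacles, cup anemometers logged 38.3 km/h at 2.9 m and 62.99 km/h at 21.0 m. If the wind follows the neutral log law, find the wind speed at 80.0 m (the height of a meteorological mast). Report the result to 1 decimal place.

Log law: V ∝ ln(z/z₀). From the pair, with r = V₁/V₂ = 0.60803,
ln z₀ = (ln z₁ − r·ln z₂)/(1 − r) = (1.0647 − 0.60803×3.0445)/0.39197 = -2.0064 → z₀ = 0.1345 m
V₃ = V₁ · ln(z₃/z₀)/ln(z₁/z₀) = 38.3 × 6.3885/3.0712 = 79.6699 km/h

79.7 km/h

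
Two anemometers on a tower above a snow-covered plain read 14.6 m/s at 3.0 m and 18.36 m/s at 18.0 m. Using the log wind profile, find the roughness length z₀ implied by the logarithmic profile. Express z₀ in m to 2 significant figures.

z₀ ≈ 0.0029 m

Log law: V(z) ∝ ln(z/z₀). With r = V₁/V₂ = 14.6/18.36 = 0.79521,
r · ln(z₂/z₀) = ln(z₁/z₀) ⇒ ln z₀ = (ln z₁ − r·ln z₂)/(1 − r)
ln z₀ = (1.09861 − 0.79521×2.89037) / 0.20479 = -5.8588
z₀ = exp(-5.8588) = 0.002855 m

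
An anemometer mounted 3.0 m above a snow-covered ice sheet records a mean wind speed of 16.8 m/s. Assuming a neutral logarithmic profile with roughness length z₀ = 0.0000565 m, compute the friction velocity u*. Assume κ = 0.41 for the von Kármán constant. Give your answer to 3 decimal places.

u* ≈ 0.633 m/s

Log law: V(z) = (u*/κ) · ln(z/z₀) ⇒ u* = κ · V / ln(z/z₀)
u* = 0.41 × 16.8 / ln(3.0/0.0000565) = 0.41 × 16.8 / 10.8799
   = 6.8880 / 10.8799 = 0.6331 m/s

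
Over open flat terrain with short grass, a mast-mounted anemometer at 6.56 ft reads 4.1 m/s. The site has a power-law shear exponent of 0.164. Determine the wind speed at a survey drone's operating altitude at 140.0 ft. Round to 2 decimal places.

6.77 m/s

Power-law profile: V₂ = V₁ · (z₂/z₁)^α
V₂ = 4.1 × (140.0/6.56)^0.164 = 4.1 × (21.3415)^0.164
    = 4.1 × 1.6519 = 6.7729 m/s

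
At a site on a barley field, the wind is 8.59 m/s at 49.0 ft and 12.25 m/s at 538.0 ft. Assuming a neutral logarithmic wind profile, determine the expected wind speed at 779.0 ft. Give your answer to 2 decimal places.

Log law: V ∝ ln(z/z₀). From the pair, with r = V₁/V₂ = 0.70122,
ln z₀ = (ln z₁ − r·ln z₂)/(1 − r) = (3.8918 − 0.70122×6.2879)/0.29878 = -1.7317 → z₀ = 0.1770 ft
V₃ = V₁ · ln(z₃/z₀)/ln(z₁/z₀) = 8.59 × 8.3897/5.6235 = 12.8154 m/s

12.82 m/s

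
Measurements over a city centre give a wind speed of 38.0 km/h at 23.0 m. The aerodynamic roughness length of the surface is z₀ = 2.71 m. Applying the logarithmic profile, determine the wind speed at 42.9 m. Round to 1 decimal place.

Log law: V(z) ∝ ln(z/z₀), so V₂/V₁ = ln(z₂/z₀) / ln(z₁/z₀).
ln(42.9/2.71) = 2.7619, ln(23.0/2.71) = 2.1385
V₂ = 38.0 × 2.7619/2.1385 = 38.0 × 1.2915 = 49.0769 km/h

49.1 km/h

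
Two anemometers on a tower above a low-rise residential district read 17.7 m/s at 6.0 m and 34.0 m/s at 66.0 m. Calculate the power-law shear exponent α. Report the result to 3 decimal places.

Power law: V₂/V₁ = (z₂/z₁)^α ⇒ α = ln(V₂/V₁) / ln(z₂/z₁)
α = ln(34.0/17.7) / ln(66.0/6.0) = ln(1.9209) / ln(11.0000)
  = 0.65280 / 2.39790 = 0.27224

α ≈ 0.272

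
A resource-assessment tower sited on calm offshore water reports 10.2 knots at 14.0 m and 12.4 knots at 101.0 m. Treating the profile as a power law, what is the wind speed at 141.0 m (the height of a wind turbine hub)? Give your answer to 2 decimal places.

First find α: α = ln(V₂/V₁)/ln(z₂/z₁) = ln(12.4/10.2)/ln(101.0/14.0) = 0.19531/1.97606 = 0.0988
Extrapolate from 101.0 m to 141.0 m: V₃ = 12.4 × (141.0/101.0)^0.0988 = 12.4 × 1.0335 = 12.8157 knots

12.82 knots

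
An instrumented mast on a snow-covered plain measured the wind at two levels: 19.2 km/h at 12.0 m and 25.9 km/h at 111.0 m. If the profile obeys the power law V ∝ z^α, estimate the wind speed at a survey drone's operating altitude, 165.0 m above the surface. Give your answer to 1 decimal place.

First find α: α = ln(V₂/V₁)/ln(z₂/z₁) = ln(25.9/19.2)/ln(111.0/12.0) = 0.29933/2.22462 = 0.1346
Extrapolate from 111.0 m to 165.0 m: V₃ = 25.9 × (165.0/111.0)^0.1346 = 25.9 × 1.0548 = 27.3190 km/h

27.3 km/h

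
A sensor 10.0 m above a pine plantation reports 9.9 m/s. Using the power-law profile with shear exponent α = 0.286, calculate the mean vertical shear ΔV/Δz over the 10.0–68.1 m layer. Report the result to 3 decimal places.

Power law: V₂ = V₁ · (z₂/z₁)^α = 9.9 × (6.8100)^0.286 = 17.1362 m/s
ΔV/Δz = (17.1362 − 9.9)/(68.1 − 10.0) = 7.2362/58.1000 = 0.12455 m/s/m

0.125 m/s/m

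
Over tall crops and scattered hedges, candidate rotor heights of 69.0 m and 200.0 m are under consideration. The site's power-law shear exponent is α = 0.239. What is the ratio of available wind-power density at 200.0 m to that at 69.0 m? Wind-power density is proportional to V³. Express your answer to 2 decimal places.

2.14

Speed ratio: V_B/V_A = (z_B/z_A)^α = (200.0/69.0)^0.239 = (2.8986)^0.239 = 1.28962
Power-density ratio: P_B/P_A = (V_B/V_A)³ = (1.28962)³ = 2.14478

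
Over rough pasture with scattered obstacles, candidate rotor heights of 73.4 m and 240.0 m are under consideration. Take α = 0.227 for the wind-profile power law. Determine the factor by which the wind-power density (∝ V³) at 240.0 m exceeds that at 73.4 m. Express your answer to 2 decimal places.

Speed ratio: V_B/V_A = (z_B/z_A)^α = (240.0/73.4)^0.227 = (3.2698)^0.227 = 1.30856
Power-density ratio: P_B/P_A = (V_B/V_A)³ = (1.30856)³ = 2.24071

2.24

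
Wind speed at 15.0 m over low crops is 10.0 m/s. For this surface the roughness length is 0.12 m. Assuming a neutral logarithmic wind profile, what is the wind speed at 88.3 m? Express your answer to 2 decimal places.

13.67 m/s

Log law: V(z) ∝ ln(z/z₀), so V₂/V₁ = ln(z₂/z₀) / ln(z₁/z₀).
ln(88.3/0.12) = 6.6010, ln(15.0/0.12) = 4.8283
V₂ = 10.0 × 6.6010/4.8283 = 10.0 × 1.3671 = 13.6714 m/s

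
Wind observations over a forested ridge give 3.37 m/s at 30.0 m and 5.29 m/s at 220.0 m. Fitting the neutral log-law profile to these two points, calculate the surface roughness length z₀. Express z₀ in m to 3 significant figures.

z₀ ≈ 0.909 m

Log law: V(z) ∝ ln(z/z₀). With r = V₁/V₂ = 3.37/5.29 = 0.63705,
r · ln(z₂/z₀) = ln(z₁/z₀) ⇒ ln z₀ = (ln z₁ − r·ln z₂)/(1 − r)
ln z₀ = (3.40120 − 0.63705×5.39363) / 0.36295 = -0.0959
z₀ = exp(-0.0959) = 0.9085 m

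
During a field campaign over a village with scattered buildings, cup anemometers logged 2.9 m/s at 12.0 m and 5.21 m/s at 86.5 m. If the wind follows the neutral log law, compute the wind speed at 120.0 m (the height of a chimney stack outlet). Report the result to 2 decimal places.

Log law: V ∝ ln(z/z₀). From the pair, with r = V₁/V₂ = 0.55662,
ln z₀ = (ln z₁ − r·ln z₂)/(1 − r) = (2.4849 − 0.55662×4.4601)/0.44338 = 0.0052 → z₀ = 1.005 m
V₃ = V₁ · ln(z₃/z₀)/ln(z₁/z₀) = 2.9 × 4.7823/2.4797 = 5.5928 m/s

5.59 m/s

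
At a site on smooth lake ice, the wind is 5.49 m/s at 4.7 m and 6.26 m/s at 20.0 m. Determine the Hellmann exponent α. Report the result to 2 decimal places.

α ≈ 0.09

Power law: V₂/V₁ = (z₂/z₁)^α ⇒ α = ln(V₂/V₁) / ln(z₂/z₁)
α = ln(6.26/5.49) / ln(20.0/4.7) = ln(1.1403) / ln(4.2553)
  = 0.13125 / 1.44817 = 0.09063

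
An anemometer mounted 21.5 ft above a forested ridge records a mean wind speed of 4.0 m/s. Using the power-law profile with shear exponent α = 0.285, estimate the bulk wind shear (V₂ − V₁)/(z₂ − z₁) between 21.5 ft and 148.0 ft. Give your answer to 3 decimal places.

0.023 m/s/ft

Power law: V₂ = V₁ · (z₂/z₁)^α = 4.0 × (6.8837)^0.285 = 6.9317 m/s
ΔV/Δz = (6.9317 − 4.0)/(148.0 − 21.5) = 2.9317/126.5000 = 0.02318 m/s/ft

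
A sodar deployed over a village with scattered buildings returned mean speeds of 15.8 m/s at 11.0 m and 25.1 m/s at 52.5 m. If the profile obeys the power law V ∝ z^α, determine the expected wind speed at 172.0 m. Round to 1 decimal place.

35.7 m/s

First find α: α = ln(V₂/V₁)/ln(z₂/z₁) = ln(25.1/15.8)/ln(52.5/11.0) = 0.46286/1.56292 = 0.2961
Extrapolate from 52.5 m to 172.0 m: V₃ = 25.1 × (172.0/52.5)^0.2961 = 25.1 × 1.4211 = 35.6698 m/s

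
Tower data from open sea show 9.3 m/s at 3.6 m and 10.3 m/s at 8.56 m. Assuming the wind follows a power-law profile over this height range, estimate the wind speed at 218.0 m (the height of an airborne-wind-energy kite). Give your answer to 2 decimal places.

15.09 m/s

First find α: α = ln(V₂/V₁)/ln(z₂/z₁) = ln(10.3/9.3)/ln(8.56/3.6) = 0.10213/0.86617 = 0.1179
Extrapolate from 8.56 m to 218.0 m: V₃ = 10.3 × (218.0/8.56)^0.1179 = 10.3 × 1.4648 = 15.0875 m/s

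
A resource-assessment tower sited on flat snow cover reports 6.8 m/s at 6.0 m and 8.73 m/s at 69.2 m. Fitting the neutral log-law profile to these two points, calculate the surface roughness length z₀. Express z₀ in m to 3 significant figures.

Log law: V(z) ∝ ln(z/z₀). With r = V₁/V₂ = 6.8/8.73 = 0.77892,
r · ln(z₂/z₀) = ln(z₁/z₀) ⇒ ln z₀ = (ln z₁ − r·ln z₂)/(1 − r)
ln z₀ = (1.79176 − 0.77892×4.23700) / 0.22108 = -6.8236
z₀ = exp(-6.8236) = 0.001088 m

z₀ ≈ 0.00109 m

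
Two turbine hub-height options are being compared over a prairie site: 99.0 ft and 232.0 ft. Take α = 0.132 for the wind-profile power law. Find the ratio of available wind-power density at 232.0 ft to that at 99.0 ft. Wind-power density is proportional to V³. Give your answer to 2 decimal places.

Speed ratio: V_B/V_A = (z_B/z_A)^α = (232.0/99.0)^0.132 = (2.3434)^0.132 = 1.11898
Power-density ratio: P_B/P_A = (V_B/V_A)³ = (1.11898)³ = 1.40108

1.40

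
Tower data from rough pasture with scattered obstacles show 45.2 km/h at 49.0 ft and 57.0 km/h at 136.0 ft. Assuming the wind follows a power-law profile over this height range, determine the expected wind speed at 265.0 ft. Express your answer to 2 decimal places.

66.33 km/h

First find α: α = ln(V₂/V₁)/ln(z₂/z₁) = ln(57.0/45.2)/ln(136.0/49.0) = 0.23195/1.02083 = 0.2272
Extrapolate from 136.0 ft to 265.0 ft: V₃ = 57.0 × (265.0/136.0)^0.2272 = 57.0 × 1.1637 = 66.3288 km/h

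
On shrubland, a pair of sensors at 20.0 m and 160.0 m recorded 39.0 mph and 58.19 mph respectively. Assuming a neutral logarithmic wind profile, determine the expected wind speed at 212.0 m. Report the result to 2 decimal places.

Log law: V ∝ ln(z/z₀). From the pair, with r = V₁/V₂ = 0.67022,
ln z₀ = (ln z₁ − r·ln z₂)/(1 − r) = (2.9957 − 0.67022×5.0752)/0.32978 = -1.2303 → z₀ = 0.2922 m
V₃ = V₁ · ln(z₃/z₀)/ln(z₁/z₀) = 39.0 × 6.5869/4.2261 = 60.7870 mph

60.79 mph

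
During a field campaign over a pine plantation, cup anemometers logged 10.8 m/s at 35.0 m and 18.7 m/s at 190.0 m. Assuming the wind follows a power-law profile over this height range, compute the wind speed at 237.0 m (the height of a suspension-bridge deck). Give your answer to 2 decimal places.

20.09 m/s

First find α: α = ln(V₂/V₁)/ln(z₂/z₁) = ln(18.7/10.8)/ln(190.0/35.0) = 0.54898/1.69168 = 0.3245
Extrapolate from 190.0 m to 237.0 m: V₃ = 18.7 × (237.0/190.0)^0.3245 = 18.7 × 1.0744 = 20.0906 m/s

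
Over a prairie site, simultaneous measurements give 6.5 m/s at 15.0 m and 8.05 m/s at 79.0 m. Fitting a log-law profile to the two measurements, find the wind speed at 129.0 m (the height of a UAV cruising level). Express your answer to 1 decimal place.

8.5 m/s

Log law: V ∝ ln(z/z₀). From the pair, with r = V₁/V₂ = 0.80745,
ln z₀ = (ln z₁ − r·ln z₂)/(1 − r) = (2.7081 − 0.80745×4.3694)/0.19255 = -4.2591 → z₀ = 0.01414 m
V₃ = V₁ · ln(z₃/z₀)/ln(z₁/z₀) = 6.5 × 9.1189/6.9672 = 8.5075 m/s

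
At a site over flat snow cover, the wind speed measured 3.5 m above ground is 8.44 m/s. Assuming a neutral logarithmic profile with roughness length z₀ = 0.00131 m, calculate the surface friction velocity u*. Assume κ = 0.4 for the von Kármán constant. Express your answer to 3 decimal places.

u* ≈ 0.428 m/s

Log law: V(z) = (u*/κ) · ln(z/z₀) ⇒ u* = κ · V / ln(z/z₀)
u* = 0.4 × 8.44 / ln(3.5/0.00131) = 0.4 × 8.44 / 7.8905
   = 3.3760 / 7.8905 = 0.4279 m/s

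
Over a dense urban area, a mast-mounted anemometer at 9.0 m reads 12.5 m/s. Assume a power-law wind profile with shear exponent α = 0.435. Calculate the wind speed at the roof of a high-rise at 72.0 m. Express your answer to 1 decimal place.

30.9 m/s

Power-law profile: V₂ = V₁ · (z₂/z₁)^α
V₂ = 12.5 × (72.0/9.0)^0.435 = 12.5 × (8.0000)^0.435
    = 12.5 × 2.4708 = 30.8855 m/s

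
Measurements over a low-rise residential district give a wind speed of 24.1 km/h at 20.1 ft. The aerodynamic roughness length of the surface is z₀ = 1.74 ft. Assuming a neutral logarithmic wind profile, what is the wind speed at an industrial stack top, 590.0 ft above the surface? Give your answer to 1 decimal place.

Log law: V(z) ∝ ln(z/z₀), so V₂/V₁ = ln(z₂/z₀) / ln(z₁/z₀).
ln(590.0/1.74) = 5.8262, ln(20.1/1.74) = 2.4468
V₂ = 24.1 × 5.8262/2.4468 = 24.1 × 2.3811 = 57.3853 km/h

57.4 km/h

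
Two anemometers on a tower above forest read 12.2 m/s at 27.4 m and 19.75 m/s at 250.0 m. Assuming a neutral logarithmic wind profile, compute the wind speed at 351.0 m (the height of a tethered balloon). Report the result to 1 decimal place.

20.9 m/s

Log law: V ∝ ln(z/z₀). From the pair, with r = V₁/V₂ = 0.61772,
ln z₀ = (ln z₁ − r·ln z₂)/(1 − r) = (3.3105 − 0.61772×5.5215)/0.38228 = -0.2621 → z₀ = 0.7695 m
V₃ = V₁ · ln(z₃/z₀)/ln(z₁/z₀) = 12.2 × 6.1229/3.5726 = 20.9088 m/s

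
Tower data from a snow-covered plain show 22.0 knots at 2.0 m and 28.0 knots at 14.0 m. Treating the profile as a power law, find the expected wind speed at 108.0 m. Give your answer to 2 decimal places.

First find α: α = ln(V₂/V₁)/ln(z₂/z₁) = ln(28.0/22.0)/ln(14.0/2.0) = 0.24116/1.94591 = 0.1239
Extrapolate from 14.0 m to 108.0 m: V₃ = 28.0 × (108.0/14.0)^0.1239 = 28.0 × 1.2881 = 36.0681 knots

36.07 knots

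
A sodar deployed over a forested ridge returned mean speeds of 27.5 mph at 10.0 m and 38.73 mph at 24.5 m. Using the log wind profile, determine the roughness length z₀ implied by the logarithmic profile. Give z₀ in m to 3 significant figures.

Log law: V(z) ∝ ln(z/z₀). With r = V₁/V₂ = 27.5/38.73 = 0.71004,
r · ln(z₂/z₀) = ln(z₁/z₀) ⇒ ln z₀ = (ln z₁ − r·ln z₂)/(1 − r)
ln z₀ = (2.30259 − 0.71004×3.19867) / 0.28996 = 0.1082
z₀ = exp(0.1082) = 1.114 m

z₀ ≈ 1.11 m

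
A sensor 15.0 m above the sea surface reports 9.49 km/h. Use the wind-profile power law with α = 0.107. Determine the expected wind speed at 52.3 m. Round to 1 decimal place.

10.8 km/h

Power-law profile: V₂ = V₁ · (z₂/z₁)^α
V₂ = 9.49 × (52.3/15.0)^0.107 = 9.49 × (3.4867)^0.107
    = 9.49 × 1.1430 = 10.8469 km/h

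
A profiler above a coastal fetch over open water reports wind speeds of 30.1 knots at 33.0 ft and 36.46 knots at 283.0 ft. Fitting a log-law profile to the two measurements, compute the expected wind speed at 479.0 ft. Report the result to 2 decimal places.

Log law: V ∝ ln(z/z₀). From the pair, with r = V₁/V₂ = 0.82556,
ln z₀ = (ln z₁ − r·ln z₂)/(1 − r) = (3.4965 − 0.82556×5.6454)/0.17444 = -6.6738 → z₀ = 0.001264 ft
V₃ = V₁ · ln(z₃/z₀)/ln(z₁/z₀) = 30.1 × 12.8455/10.1703 = 38.0175 knots

38.02 knots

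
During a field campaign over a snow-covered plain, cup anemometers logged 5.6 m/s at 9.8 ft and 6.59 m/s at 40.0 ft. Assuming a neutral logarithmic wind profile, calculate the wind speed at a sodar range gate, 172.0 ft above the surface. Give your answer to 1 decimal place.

7.6 m/s

Log law: V ∝ ln(z/z₀). From the pair, with r = V₁/V₂ = 0.84977,
ln z₀ = (ln z₁ − r·ln z₂)/(1 − r) = (2.2824 − 0.84977×3.6889)/0.15023 = -5.6736 → z₀ = 0.003436 ft
V₃ = V₁ · ln(z₃/z₀)/ln(z₁/z₀) = 5.6 × 10.8211/7.9559 = 7.6167 m/s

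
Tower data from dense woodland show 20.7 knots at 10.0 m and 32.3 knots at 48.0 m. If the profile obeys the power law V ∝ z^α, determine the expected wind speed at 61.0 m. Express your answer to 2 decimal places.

First find α: α = ln(V₂/V₁)/ln(z₂/z₁) = ln(32.3/20.7)/ln(48.0/10.0) = 0.44493/1.56862 = 0.2836
Extrapolate from 48.0 m to 61.0 m: V₃ = 32.3 × (61.0/48.0)^0.2836 = 32.3 × 1.0703 = 34.5722 knots

34.57 knots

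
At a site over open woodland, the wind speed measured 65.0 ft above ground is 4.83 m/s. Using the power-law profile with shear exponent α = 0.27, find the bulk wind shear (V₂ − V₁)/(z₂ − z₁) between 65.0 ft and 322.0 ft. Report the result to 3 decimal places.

Power law: V₂ = V₁ · (z₂/z₁)^α = 4.83 × (4.9538)^0.27 = 7.4401 m/s
ΔV/Δz = (7.4401 − 4.83)/(322.0 − 65.0) = 2.6101/257.0000 = 0.01016 m/s/ft

0.010 m/s/ft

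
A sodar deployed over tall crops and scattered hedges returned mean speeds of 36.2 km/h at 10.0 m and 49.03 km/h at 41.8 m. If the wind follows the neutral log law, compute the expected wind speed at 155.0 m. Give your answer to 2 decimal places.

60.79 km/h

Log law: V ∝ ln(z/z₀). From the pair, with r = V₁/V₂ = 0.73832,
ln z₀ = (ln z₁ − r·ln z₂)/(1 − r) = (2.3026 − 0.73832×3.7329)/0.26168 = -1.7331 → z₀ = 0.1767 m
V₃ = V₁ · ln(z₃/z₀)/ln(z₁/z₀) = 36.2 × 6.7765/4.0356 = 60.7855 km/h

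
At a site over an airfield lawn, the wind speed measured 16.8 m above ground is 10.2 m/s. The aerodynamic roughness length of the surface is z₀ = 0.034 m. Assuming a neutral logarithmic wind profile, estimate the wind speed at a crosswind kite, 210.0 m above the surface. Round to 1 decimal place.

14.4 m/s

Log law: V(z) ∝ ln(z/z₀), so V₂/V₁ = ln(z₂/z₀) / ln(z₁/z₀).
ln(210.0/0.034) = 8.7285, ln(16.8/0.034) = 6.2028
V₂ = 10.2 × 8.7285/6.2028 = 10.2 × 1.4072 = 14.3534 m/s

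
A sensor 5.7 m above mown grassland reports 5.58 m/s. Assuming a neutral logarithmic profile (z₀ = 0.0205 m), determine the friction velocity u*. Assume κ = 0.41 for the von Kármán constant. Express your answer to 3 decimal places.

Log law: V(z) = (u*/κ) · ln(z/z₀) ⇒ u* = κ · V / ln(z/z₀)
u* = 0.41 × 5.58 / ln(5.7/0.0205) = 0.41 × 5.58 / 5.6278
   = 2.2878 / 5.6278 = 0.4065 m/s

u* ≈ 0.407 m/s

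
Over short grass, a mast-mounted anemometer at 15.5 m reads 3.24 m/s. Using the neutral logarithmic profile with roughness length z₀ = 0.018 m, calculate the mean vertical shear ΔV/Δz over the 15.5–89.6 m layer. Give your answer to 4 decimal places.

Log law: V₂ = V₁ · ln(z₂/z₀)/ln(z₁/z₀) = 3.24 × 8.5127/6.7582 = 4.0811 m/s
ΔV/Δz = (4.0811 − 3.24)/(89.6 − 15.5) = 0.8411/74.1000 = 0.01135 m/s/m

0.0114 m/s/m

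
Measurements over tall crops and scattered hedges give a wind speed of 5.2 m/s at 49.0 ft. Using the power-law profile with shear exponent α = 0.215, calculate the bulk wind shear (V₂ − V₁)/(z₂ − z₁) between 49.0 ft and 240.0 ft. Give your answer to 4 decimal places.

0.0111 m/s/ft

Power law: V₂ = V₁ · (z₂/z₁)^α = 5.2 × (4.8980)^0.215 = 7.3174 m/s
ΔV/Δz = (7.3174 − 5.2)/(240.0 − 49.0) = 2.1174/191.0000 = 0.01109 m/s/ft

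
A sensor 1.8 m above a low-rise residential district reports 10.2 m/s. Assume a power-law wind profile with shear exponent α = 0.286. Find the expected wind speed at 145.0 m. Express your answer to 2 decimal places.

Power-law profile: V₂ = V₁ · (z₂/z₁)^α
V₂ = 10.2 × (145.0/1.8)^0.286 = 10.2 × (80.5556)^0.286
    = 10.2 × 3.5087 = 35.7885 m/s

35.79 m/s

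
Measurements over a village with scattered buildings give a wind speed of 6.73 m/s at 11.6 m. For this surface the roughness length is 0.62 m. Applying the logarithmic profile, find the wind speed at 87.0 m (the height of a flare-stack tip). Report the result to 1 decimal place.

Log law: V(z) ∝ ln(z/z₀), so V₂/V₁ = ln(z₂/z₀) / ln(z₁/z₀).
ln(87.0/0.62) = 4.9439, ln(11.6/0.62) = 2.9290
V₂ = 6.73 × 4.9439/2.9290 = 6.73 × 1.6879 = 11.3596 m/s

11.4 m/s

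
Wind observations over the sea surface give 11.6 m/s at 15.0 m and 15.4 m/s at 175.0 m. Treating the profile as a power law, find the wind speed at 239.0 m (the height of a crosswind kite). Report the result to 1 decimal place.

16.0 m/s

First find α: α = ln(V₂/V₁)/ln(z₂/z₁) = ln(15.4/11.6)/ln(175.0/15.0) = 0.28336/2.45674 = 0.1153
Extrapolate from 175.0 m to 239.0 m: V₃ = 15.4 × (239.0/175.0)^0.1153 = 15.4 × 1.0366 = 15.9637 m/s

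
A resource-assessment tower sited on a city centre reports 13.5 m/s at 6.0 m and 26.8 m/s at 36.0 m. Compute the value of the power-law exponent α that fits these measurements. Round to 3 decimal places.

α ≈ 0.383

Power law: V₂/V₁ = (z₂/z₁)^α ⇒ α = ln(V₂/V₁) / ln(z₂/z₁)
α = ln(26.8/13.5) / ln(36.0/6.0) = ln(1.9852) / ln(6.0000)
  = 0.68571 / 1.79176 = 0.38270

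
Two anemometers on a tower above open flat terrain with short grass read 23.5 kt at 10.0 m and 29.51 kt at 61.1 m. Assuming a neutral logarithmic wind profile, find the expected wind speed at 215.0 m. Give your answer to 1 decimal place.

33.7 kt

Log law: V ∝ ln(z/z₀). From the pair, with r = V₁/V₂ = 0.79634,
ln z₀ = (ln z₁ − r·ln z₂)/(1 − r) = (2.3026 − 0.79634×4.1125)/0.20366 = -4.7745 → z₀ = 0.008442 m
V₃ = V₁ · ln(z₃/z₀)/ln(z₁/z₀) = 23.5 × 10.1451/7.0771 = 33.6877 kt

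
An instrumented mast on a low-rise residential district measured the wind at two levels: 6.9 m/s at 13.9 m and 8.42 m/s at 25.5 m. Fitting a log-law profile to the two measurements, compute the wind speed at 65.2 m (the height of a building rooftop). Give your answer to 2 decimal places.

10.77 m/s

Log law: V ∝ ln(z/z₀). From the pair, with r = V₁/V₂ = 0.81948,
ln z₀ = (ln z₁ − r·ln z₂)/(1 − r) = (2.6319 − 0.81948×3.2387)/0.18052 = -0.1226 → z₀ = 0.8846 m
V₃ = V₁ · ln(z₃/z₀)/ln(z₁/z₀) = 6.9 × 4.3001/2.7545 = 10.7716 m/s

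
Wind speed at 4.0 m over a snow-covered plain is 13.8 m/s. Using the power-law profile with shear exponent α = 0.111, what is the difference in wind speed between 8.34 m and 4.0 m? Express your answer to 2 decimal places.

1.17 m/s

Power law: V₂ = V₁ · (z₂/z₁)^α = 13.8 × (2.0850)^0.111 = 14.9727 m/s
ΔV = 14.9727 − 13.8 = 1.1727 m/s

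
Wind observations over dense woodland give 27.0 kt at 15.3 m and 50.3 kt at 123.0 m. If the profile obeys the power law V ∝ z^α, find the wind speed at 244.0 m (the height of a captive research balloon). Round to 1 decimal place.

First find α: α = ln(V₂/V₁)/ln(z₂/z₁) = ln(50.3/27.0)/ln(123.0/15.3) = 0.62217/2.08433 = 0.2985
Extrapolate from 123.0 m to 244.0 m: V₃ = 50.3 × (244.0/123.0)^0.2985 = 50.3 × 1.2269 = 61.7116 kt

61.7 kt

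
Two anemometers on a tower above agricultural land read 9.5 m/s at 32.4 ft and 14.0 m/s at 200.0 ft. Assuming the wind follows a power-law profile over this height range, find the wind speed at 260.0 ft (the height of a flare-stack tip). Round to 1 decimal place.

14.8 m/s

First find α: α = ln(V₂/V₁)/ln(z₂/z₁) = ln(14.0/9.5)/ln(200.0/32.4) = 0.38777/1.82016 = 0.2130
Extrapolate from 200.0 ft to 260.0 ft: V₃ = 14.0 × (260.0/200.0)^0.2130 = 14.0 × 1.0575 = 14.8048 m/s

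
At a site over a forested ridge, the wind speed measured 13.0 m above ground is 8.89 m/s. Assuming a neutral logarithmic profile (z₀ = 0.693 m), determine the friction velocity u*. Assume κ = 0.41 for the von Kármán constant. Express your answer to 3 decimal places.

u* ≈ 1.243 m/s

Log law: V(z) = (u*/κ) · ln(z/z₀) ⇒ u* = κ · V / ln(z/z₀)
u* = 0.41 × 8.89 / ln(13.0/0.693) = 0.41 × 8.89 / 2.9317
   = 3.6449 / 2.9317 = 1.2433 m/s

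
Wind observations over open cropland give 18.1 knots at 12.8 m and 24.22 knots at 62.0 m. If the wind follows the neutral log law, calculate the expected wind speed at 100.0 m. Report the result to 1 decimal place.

26.1 knots

Log law: V ∝ ln(z/z₀). From the pair, with r = V₁/V₂ = 0.74732,
ln z₀ = (ln z₁ − r·ln z₂)/(1 − r) = (2.5494 − 0.74732×4.1271)/0.25268 = -2.1166 → z₀ = 0.1204 m
V₃ = V₁ · ln(z₃/z₀)/ln(z₁/z₀) = 18.1 × 6.7218/4.6660 = 26.0743 knots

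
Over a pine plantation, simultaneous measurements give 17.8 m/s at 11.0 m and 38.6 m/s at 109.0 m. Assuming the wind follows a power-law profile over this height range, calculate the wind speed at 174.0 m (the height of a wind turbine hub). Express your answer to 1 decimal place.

First find α: α = ln(V₂/V₁)/ln(z₂/z₁) = ln(38.6/17.8)/ln(109.0/11.0) = 0.77405/2.29345 = 0.3375
Extrapolate from 109.0 m to 174.0 m: V₃ = 38.6 × (174.0/109.0)^0.3375 = 38.6 × 1.1710 = 45.2004 m/s

45.2 m/s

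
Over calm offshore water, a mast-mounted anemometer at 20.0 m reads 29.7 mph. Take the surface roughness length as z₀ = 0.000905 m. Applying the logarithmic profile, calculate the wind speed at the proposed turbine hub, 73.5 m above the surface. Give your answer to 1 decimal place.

Log law: V(z) ∝ ln(z/z₀), so V₂/V₁ = ln(z₂/z₀) / ln(z₁/z₀).
ln(73.5/0.000905) = 11.3049, ln(20.0/0.000905) = 10.0033
V₂ = 29.7 × 11.3049/10.0033 = 29.7 × 1.1301 = 33.5643 mph

33.6 mph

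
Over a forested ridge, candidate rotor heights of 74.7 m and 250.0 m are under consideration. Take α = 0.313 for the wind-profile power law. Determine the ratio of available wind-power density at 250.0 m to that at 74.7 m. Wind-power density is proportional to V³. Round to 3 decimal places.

3.109

Speed ratio: V_B/V_A = (z_B/z_A)^α = (250.0/74.7)^0.313 = (3.3467)^0.313 = 1.45951
Power-density ratio: P_B/P_A = (V_B/V_A)³ = (1.45951)³ = 3.10898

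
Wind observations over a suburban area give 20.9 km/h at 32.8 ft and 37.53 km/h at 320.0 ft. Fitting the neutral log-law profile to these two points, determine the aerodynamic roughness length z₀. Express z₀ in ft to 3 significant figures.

z₀ ≈ 1.87 ft

Log law: V(z) ∝ ln(z/z₀). With r = V₁/V₂ = 20.9/37.53 = 0.55689,
r · ln(z₂/z₀) = ln(z₁/z₀) ⇒ ln z₀ = (ln z₁ − r·ln z₂)/(1 − r)
ln z₀ = (3.49043 − 0.55689×5.76832) / 0.44311 = 0.6277
z₀ = exp(0.6277) = 1.873 ft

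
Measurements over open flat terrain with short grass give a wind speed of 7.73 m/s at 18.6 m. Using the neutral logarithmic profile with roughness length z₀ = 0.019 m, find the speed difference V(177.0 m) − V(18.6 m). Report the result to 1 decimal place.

2.5 m/s

Log law: V₂ = V₁ · ln(z₂/z₀)/ln(z₁/z₀) = 7.73 × 9.1395/6.8865 = 10.2590 m/s
ΔV = 10.2590 − 7.73 = 2.5290 m/s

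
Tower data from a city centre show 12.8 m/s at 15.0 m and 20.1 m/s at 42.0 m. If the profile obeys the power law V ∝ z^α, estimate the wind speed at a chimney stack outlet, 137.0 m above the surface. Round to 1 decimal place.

33.7 m/s

First find α: α = ln(V₂/V₁)/ln(z₂/z₁) = ln(20.1/12.8)/ln(42.0/15.0) = 0.45127/1.02962 = 0.4383
Extrapolate from 42.0 m to 137.0 m: V₃ = 20.1 × (137.0/42.0)^0.4383 = 20.1 × 1.6790 = 33.7479 m/s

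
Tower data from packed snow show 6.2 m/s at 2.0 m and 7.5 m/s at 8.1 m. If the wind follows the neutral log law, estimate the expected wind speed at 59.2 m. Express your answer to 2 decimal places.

9.35 m/s

Log law: V ∝ ln(z/z₀). From the pair, with r = V₁/V₂ = 0.82667,
ln z₀ = (ln z₁ − r·ln z₂)/(1 − r) = (0.6931 − 0.82667×2.0919)/0.17333 = -5.9777 → z₀ = 0.002535 m
V₃ = V₁ · ln(z₃/z₀)/ln(z₁/z₀) = 6.2 × 10.0586/6.6708 = 9.3487 m/s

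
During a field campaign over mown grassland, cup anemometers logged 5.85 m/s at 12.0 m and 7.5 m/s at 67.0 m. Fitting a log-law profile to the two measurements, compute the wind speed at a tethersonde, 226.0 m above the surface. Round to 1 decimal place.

Log law: V ∝ ln(z/z₀). From the pair, with r = V₁/V₂ = 0.78000,
ln z₀ = (ln z₁ − r·ln z₂)/(1 − r) = (2.4849 − 0.78000×4.2047)/0.22000 = -3.6125 → z₀ = 0.02698 m
V₃ = V₁ · ln(z₃/z₀)/ln(z₁/z₀) = 5.85 × 9.0331/6.0974 = 8.6665 m/s

8.7 m/s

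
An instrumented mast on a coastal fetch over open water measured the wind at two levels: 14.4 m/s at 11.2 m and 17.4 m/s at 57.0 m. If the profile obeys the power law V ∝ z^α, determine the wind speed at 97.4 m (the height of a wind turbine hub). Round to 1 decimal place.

18.5 m/s

First find α: α = ln(V₂/V₁)/ln(z₂/z₁) = ln(17.4/14.4)/ln(57.0/11.2) = 0.18924/1.62714 = 0.1163
Extrapolate from 57.0 m to 97.4 m: V₃ = 17.4 × (97.4/57.0)^0.1163 = 17.4 × 1.0643 = 18.5187 m/s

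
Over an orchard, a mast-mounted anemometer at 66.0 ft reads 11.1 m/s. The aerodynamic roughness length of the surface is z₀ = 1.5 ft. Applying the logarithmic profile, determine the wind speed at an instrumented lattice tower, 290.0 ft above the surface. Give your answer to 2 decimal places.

15.44 m/s

Log law: V(z) ∝ ln(z/z₀), so V₂/V₁ = ln(z₂/z₀) / ln(z₁/z₀).
ln(290.0/1.5) = 5.2644, ln(66.0/1.5) = 3.7842
V₂ = 11.1 × 5.2644/3.7842 = 11.1 × 1.3912 = 15.4419 m/s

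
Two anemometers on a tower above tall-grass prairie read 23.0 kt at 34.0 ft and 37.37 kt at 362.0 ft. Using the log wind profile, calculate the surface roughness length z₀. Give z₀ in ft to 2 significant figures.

z₀ ≈ 0.77 ft

Log law: V(z) ∝ ln(z/z₀). With r = V₁/V₂ = 23.0/37.37 = 0.61547,
r · ln(z₂/z₀) = ln(z₁/z₀) ⇒ ln z₀ = (ln z₁ − r·ln z₂)/(1 − r)
ln z₀ = (3.52636 − 0.61547×5.89164) / 0.38453 = -0.2594
z₀ = exp(-0.2594) = 0.7715 ft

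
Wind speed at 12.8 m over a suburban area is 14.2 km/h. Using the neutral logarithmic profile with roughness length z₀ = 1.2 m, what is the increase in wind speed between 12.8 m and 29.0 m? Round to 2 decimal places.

Log law: V₂ = V₁ · ln(z₂/z₀)/ln(z₁/z₀) = 14.2 × 3.1850/2.3671 = 19.1062 km/h
ΔV = 19.1062 − 14.2 = 4.9062 km/h

4.91 km/h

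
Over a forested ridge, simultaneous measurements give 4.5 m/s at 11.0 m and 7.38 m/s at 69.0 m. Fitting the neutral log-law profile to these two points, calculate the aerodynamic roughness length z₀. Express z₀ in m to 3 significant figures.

Log law: V(z) ∝ ln(z/z₀). With r = V₁/V₂ = 4.5/7.38 = 0.60976,
r · ln(z₂/z₀) = ln(z₁/z₀) ⇒ ln z₀ = (ln z₁ − r·ln z₂)/(1 − r)
ln z₀ = (2.39790 − 0.60976×4.23411) / 0.39024 = -0.4712
z₀ = exp(-0.4712) = 0.6243 m

z₀ ≈ 0.624 m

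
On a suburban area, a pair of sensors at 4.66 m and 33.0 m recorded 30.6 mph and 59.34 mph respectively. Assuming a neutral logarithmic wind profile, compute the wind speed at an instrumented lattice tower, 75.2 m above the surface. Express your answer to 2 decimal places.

Log law: V ∝ ln(z/z₀). From the pair, with r = V₁/V₂ = 0.51567,
ln z₀ = (ln z₁ − r·ln z₂)/(1 − r) = (1.5390 − 0.51567×3.4965)/0.48433 = -0.5452 → z₀ = 0.5797 m
V₃ = V₁ · ln(z₃/z₀)/ln(z₁/z₀) = 30.6 × 4.8653/2.0842 = 71.4328 mph

71.43 mph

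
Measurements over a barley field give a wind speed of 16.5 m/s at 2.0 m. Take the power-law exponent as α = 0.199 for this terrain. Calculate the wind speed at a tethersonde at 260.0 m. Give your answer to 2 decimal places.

Power-law profile: V₂ = V₁ · (z₂/z₁)^α
V₂ = 16.5 × (260.0/2.0)^0.199 = 16.5 × (130.0000)^0.199
    = 16.5 × 2.6344 = 43.4669 m/s

43.47 m/s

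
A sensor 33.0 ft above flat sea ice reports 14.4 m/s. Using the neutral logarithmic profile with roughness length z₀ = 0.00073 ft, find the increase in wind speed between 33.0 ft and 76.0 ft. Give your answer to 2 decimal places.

Log law: V₂ = V₁ · ln(z₂/z₀)/ln(z₁/z₀) = 14.4 × 11.5532/10.7190 = 15.5207 m/s
ΔV = 15.5207 − 14.4 = 1.1207 m/s

1.12 m/s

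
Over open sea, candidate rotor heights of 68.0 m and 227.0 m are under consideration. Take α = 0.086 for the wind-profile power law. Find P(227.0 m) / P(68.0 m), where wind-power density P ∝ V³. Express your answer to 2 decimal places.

Speed ratio: V_B/V_A = (z_B/z_A)^α = (227.0/68.0)^0.086 = (3.3382)^0.086 = 1.10923
Power-density ratio: P_B/P_A = (V_B/V_A)³ = (1.10923)³ = 1.36479

1.36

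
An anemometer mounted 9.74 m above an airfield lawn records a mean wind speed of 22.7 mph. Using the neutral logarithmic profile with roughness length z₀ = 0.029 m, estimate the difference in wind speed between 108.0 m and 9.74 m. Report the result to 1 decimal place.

9.4 mph

Log law: V₂ = V₁ · ln(z₂/z₀)/ln(z₁/z₀) = 22.7 × 8.2226/5.8167 = 32.0891 mph
ΔV = 32.0891 − 22.7 = 9.3891 mph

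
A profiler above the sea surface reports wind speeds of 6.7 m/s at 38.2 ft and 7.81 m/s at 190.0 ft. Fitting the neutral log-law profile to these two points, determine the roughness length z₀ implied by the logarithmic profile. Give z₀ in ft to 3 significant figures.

z₀ ≈ 0.00238 ft

Log law: V(z) ∝ ln(z/z₀). With r = V₁/V₂ = 6.7/7.81 = 0.85787,
r · ln(z₂/z₀) = ln(z₁/z₀) ⇒ ln z₀ = (ln z₁ − r·ln z₂)/(1 − r)
ln z₀ = (3.64284 − 0.85787×5.24702) / 0.14213 = -6.0401
z₀ = exp(-6.0401) = 0.002381 ft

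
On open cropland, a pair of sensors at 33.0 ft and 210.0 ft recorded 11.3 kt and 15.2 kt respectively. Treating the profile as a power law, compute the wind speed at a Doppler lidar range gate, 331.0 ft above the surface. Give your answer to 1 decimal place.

16.3 kt

First find α: α = ln(V₂/V₁)/ln(z₂/z₁) = ln(15.2/11.3)/ln(210.0/33.0) = 0.29649/1.85060 = 0.1602
Extrapolate from 210.0 ft to 331.0 ft: V₃ = 15.2 × (331.0/210.0)^0.1602 = 15.2 × 1.0756 = 16.3495 kt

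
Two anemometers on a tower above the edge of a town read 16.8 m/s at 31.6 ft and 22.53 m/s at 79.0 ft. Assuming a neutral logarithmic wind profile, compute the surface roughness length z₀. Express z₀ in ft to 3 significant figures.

z₀ ≈ 2.15 ft

Log law: V(z) ∝ ln(z/z₀). With r = V₁/V₂ = 16.8/22.53 = 0.74567,
r · ln(z₂/z₀) = ln(z₁/z₀) ⇒ ln z₀ = (ln z₁ − r·ln z₂)/(1 − r)
ln z₀ = (3.45316 − 0.74567×4.36945) / 0.25433 = 0.7667
z₀ = exp(0.7667) = 2.153 ft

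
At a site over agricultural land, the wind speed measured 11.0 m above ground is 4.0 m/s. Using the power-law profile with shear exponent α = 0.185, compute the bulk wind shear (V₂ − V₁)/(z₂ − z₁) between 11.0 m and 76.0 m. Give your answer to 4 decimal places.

Power law: V₂ = V₁ · (z₂/z₁)^α = 4.0 × (6.9091)^0.185 = 5.7194 m/s
ΔV/Δz = (5.7194 − 4.0)/(76.0 − 11.0) = 1.7194/65.0000 = 0.02645 m/s/m

0.0265 m/s/m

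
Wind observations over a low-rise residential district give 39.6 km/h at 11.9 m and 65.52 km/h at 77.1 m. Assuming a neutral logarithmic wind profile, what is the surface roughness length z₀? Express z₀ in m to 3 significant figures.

z₀ ≈ 0.685 m

Log law: V(z) ∝ ln(z/z₀). With r = V₁/V₂ = 39.6/65.52 = 0.60440,
r · ln(z₂/z₀) = ln(z₁/z₀) ⇒ ln z₀ = (ln z₁ − r·ln z₂)/(1 − r)
ln z₀ = (2.47654 − 0.60440×4.34510) / 0.39560 = -0.3782
z₀ = exp(-0.3782) = 0.6851 m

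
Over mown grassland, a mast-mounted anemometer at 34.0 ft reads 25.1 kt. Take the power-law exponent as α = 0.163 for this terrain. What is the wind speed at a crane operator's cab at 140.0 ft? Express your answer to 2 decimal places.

31.61 kt

Power-law profile: V₂ = V₁ · (z₂/z₁)^α
V₂ = 25.1 × (140.0/34.0)^0.163 = 25.1 × (4.1176)^0.163
    = 25.1 × 1.2595 = 31.6127 kt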